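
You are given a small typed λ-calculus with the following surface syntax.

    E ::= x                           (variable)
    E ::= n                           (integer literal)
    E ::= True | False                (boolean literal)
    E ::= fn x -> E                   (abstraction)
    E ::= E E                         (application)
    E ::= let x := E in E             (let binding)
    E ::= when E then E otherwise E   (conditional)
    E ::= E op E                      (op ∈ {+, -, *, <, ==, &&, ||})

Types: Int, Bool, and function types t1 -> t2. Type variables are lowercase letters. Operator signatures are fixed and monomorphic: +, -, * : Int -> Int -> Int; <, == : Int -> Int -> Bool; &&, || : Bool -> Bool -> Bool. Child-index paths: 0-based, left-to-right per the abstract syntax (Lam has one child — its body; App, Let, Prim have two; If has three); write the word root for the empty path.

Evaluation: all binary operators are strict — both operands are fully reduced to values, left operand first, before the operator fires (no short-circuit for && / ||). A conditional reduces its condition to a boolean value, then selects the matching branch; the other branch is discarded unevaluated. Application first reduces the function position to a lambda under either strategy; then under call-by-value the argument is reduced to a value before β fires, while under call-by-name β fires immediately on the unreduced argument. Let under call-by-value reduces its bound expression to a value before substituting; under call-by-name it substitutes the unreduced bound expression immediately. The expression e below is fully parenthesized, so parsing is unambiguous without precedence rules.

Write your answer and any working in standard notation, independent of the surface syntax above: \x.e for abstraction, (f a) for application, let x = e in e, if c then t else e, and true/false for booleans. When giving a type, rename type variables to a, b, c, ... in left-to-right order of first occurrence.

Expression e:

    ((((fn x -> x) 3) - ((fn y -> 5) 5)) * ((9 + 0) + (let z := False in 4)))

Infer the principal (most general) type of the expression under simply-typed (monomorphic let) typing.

Trace:
x : a
\x._ : a -> a
  unify a -> a ~ Int -> b
  unify a ~ Int
  unify Int ~ b
_ _ : Int
  unify Int ~ Int
\y._ : c -> Int
  unify c -> Int ~ Int -> d
  unify c ~ Int
  unify Int ~ d
_ _ : Int
  unify Int ~ Int
  unify Int ~ Int
  unify Int ~ Int
  unify Int ~ Int
  unify Int ~ Int
let z : Bool
  unify Int ~ Int
  unify Int ~ Int

Answer: Int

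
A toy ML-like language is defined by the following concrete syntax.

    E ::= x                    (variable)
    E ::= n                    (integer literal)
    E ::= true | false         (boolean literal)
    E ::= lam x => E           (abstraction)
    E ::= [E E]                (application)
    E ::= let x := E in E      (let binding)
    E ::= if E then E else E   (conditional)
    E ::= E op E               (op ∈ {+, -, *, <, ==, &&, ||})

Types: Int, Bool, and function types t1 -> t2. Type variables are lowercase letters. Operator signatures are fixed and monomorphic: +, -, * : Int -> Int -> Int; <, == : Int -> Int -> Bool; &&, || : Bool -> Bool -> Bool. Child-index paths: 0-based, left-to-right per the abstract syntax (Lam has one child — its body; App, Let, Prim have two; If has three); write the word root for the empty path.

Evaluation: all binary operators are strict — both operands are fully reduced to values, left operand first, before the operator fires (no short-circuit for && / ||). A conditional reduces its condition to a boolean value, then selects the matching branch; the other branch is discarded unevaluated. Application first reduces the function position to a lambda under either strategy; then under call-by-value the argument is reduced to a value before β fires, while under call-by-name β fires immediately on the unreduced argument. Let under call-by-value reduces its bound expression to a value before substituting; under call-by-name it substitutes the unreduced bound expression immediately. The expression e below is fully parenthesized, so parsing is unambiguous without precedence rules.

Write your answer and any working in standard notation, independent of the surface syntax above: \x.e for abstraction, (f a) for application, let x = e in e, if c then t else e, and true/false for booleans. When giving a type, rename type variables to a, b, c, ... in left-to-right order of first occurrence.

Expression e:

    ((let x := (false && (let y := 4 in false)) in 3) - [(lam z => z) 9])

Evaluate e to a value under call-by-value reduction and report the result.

Working:
step 0: ((let x = (false && (let y = 4 in false)) in 3) - ((\z.z) 9))
step 1: [let@0.0.1] ((let x = (false && false) in 3) - ((\z.z) 9))
step 2: [delta@0.0] ((let x = false in 3) - ((\z.z) 9))
step 3: [let@0] (3 - ((\z.z) 9))
step 4: [beta@1] (3 - 9)
step 5: [delta@root] -6

Answer: -6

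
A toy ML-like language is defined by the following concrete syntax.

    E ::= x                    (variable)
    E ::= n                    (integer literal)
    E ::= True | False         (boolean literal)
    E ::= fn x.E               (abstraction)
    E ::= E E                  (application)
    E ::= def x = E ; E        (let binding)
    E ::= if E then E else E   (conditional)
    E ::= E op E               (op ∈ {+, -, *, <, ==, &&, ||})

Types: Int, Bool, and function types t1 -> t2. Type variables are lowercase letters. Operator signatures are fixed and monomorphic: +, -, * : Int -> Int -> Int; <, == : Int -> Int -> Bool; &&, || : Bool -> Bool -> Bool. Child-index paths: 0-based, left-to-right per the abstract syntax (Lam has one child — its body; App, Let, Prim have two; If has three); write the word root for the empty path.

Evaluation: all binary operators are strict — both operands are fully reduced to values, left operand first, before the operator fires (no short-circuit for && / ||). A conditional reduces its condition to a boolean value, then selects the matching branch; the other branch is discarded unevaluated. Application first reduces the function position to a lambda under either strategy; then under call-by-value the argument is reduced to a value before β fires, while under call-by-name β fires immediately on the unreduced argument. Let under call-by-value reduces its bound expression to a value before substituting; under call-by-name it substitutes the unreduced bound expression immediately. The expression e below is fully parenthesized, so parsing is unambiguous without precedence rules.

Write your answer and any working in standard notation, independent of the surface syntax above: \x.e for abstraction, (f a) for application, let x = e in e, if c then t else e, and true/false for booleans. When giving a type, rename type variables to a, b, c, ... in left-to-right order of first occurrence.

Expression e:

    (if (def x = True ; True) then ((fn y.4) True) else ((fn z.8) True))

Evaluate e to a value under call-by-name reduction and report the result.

Working:
step 0: (if (let x = true in true) then ((\y.4) true) else ((\z.8) true))
step 1: [let@0] (if true then ((\y.4) true) else ((\z.8) true))
step 2: [if@root] ((\y.4) true)
step 3: [beta@root] 4

Answer: 4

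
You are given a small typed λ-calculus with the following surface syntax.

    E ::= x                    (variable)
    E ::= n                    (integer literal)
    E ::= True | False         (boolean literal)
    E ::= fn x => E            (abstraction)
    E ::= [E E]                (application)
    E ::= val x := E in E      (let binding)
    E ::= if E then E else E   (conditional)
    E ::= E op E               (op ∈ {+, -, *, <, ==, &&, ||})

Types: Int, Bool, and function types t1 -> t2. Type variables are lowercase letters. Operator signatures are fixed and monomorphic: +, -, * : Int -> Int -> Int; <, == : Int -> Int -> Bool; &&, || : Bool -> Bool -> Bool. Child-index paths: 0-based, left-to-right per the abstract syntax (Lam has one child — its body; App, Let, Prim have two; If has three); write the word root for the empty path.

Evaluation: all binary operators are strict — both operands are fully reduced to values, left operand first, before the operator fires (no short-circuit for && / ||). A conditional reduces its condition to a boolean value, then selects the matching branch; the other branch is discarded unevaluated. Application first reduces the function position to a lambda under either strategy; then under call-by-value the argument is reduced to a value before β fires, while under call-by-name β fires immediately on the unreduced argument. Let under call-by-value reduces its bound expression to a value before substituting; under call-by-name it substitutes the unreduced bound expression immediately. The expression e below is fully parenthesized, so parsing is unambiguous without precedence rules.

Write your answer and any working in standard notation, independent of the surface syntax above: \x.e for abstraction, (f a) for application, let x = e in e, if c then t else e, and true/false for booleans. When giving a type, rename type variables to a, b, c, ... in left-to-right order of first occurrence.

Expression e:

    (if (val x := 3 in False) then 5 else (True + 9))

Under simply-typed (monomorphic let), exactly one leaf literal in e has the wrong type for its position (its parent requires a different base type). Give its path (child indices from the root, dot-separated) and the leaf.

Answer: 2.0 : true

Working:
let x : Int
  unify Bool ~ Bool
  unify Bool ~ Int
  FAIL: mismatch Bool ~ Int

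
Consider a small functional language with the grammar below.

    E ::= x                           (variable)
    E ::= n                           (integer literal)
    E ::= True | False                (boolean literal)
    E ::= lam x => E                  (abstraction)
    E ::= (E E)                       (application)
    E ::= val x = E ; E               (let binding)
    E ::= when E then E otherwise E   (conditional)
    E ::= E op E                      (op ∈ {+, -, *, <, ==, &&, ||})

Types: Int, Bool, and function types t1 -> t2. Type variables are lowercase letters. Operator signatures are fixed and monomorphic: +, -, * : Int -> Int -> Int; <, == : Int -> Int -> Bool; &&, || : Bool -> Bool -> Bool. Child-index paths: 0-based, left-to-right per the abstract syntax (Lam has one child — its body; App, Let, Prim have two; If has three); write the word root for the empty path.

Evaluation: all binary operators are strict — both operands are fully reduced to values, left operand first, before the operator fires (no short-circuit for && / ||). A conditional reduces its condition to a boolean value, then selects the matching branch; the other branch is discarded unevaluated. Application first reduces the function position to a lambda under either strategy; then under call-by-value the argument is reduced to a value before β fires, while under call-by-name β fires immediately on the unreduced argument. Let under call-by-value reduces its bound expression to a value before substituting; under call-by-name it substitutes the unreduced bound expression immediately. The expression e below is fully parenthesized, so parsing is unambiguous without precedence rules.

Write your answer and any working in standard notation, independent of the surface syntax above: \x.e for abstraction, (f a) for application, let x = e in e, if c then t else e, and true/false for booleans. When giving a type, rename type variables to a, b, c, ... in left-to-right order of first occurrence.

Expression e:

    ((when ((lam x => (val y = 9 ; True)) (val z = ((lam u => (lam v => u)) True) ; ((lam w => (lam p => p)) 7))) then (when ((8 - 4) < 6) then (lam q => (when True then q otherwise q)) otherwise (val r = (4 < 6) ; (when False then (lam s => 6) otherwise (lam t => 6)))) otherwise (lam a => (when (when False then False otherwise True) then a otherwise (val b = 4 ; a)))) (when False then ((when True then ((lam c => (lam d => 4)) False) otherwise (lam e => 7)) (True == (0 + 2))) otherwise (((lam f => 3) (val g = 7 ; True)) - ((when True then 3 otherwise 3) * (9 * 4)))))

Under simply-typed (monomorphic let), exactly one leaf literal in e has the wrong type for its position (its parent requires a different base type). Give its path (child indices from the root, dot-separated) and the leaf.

Answer: 1.1.1.0 : true

Trace:
let y : Int
\x._ : a -> Bool
u : b
\v._ : c -> b
\u._ : b -> c -> b
  unify b -> c -> b ~ Bool -> d
  unify b ~ Bool
  unify c -> Bool ~ d
_ _ : c -> Bool
let z : c -> Bool
p : f
\p._ : f -> f
\w._ : e -> f -> f
  unify e -> f -> f ~ Int -> g
  unify e ~ Int
  unify f -> f ~ g
_ _ : f -> f
  unify a -> Bool ~ (f -> f) -> h
  unify a ~ f -> f
  unify Bool ~ h
_ _ : Bool
  unify Bool ~ Bool
  unify Int ~ Int
  unify Int ~ Int
  unify Int ~ Int
  unify Int ~ Int
  unify Bool ~ Bool
  unify Bool ~ Bool
q : i
q : i
  unify i ~ i
\q._ : i -> i
  unify Int ~ Int
  unify Int ~ Int
let r : Bool
  unify Bool ~ Bool
\s._ : j -> Int
\t._ : k -> Int
  unify j -> Int ~ k -> Int
  unify j ~ k
  unify Int ~ Int
  unify i -> i ~ k -> Int
  unify i ~ k
  unify k ~ Int
  unify Bool ~ Bool
  unify Bool ~ Bool
  unify Bool ~ Bool
a : l
let b : Int
a : l
  unify l ~ l
\a._ : l -> l
  unify Int -> Int ~ l -> l
  unify Int ~ l
  unify Int ~ Int
  unify Bool ~ Bool
  unify Bool ~ Bool
\d._ : n -> Int
\c._ : m -> n -> Int
  unify m -> n -> Int ~ Bool -> o
  unify m ~ Bool
  unify n -> Int ~ o
_ _ : n -> Int
\e._ : p -> Int
  unify n -> Int ~ p -> Int
  unify n ~ p
  unify Int ~ Int
  unify Bool ~ Int
  FAIL: mismatch Bool ~ Int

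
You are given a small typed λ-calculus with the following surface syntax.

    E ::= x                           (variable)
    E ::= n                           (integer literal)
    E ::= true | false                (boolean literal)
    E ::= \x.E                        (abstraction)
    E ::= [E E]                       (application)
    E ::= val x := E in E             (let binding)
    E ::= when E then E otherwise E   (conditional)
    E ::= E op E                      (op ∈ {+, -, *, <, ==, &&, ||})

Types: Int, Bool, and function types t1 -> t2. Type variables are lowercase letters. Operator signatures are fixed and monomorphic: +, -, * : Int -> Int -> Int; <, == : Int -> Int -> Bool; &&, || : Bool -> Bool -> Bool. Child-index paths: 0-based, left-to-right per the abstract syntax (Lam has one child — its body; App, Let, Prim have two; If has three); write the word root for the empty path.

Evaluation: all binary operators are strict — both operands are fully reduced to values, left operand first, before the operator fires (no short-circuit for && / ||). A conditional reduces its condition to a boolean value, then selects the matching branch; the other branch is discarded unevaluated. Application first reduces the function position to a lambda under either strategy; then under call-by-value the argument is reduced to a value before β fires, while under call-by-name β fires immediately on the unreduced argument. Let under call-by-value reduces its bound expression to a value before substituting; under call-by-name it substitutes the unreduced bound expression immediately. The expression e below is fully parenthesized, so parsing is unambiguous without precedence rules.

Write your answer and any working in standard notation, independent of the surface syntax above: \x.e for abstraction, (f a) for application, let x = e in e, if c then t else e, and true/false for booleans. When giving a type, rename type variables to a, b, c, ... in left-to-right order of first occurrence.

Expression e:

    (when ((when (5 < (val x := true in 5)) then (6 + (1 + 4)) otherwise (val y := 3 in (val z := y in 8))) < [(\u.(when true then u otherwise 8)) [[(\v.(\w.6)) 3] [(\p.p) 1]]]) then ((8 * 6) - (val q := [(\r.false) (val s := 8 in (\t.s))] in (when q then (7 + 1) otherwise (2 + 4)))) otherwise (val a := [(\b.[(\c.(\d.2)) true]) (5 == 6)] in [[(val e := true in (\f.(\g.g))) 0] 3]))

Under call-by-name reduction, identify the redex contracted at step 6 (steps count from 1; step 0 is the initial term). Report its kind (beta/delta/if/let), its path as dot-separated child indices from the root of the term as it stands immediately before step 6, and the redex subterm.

Derivation:
step 0: (if ((if (5 < (let x = true in 5)) then (6 + (1 + 4)) else (let y = 3 in (let z = y in 8))) < ((\u.(if true then u else 8)) (((\v.(\w.6)) 3) ((\p.p) 1)))) then ((8 * 6) - (let q = ((\r.false) (let s = 8 in (\t.s))) in (if q then (7 + 1) else (2 + 4)))) else (let a = ((\b.((\c.(\d.2)) true)) (5 == 6)) in (((let e = true in (\f.(\g.g))) 0) 3)))
step 1: [let@0.0.0.1] (if ((if (5 < 5) then (6 + (1 + 4)) else (let y = 3 in (let z = y in 8))) < ((\u.(if true then u else 8)) (((\v.(\w.6)) 3) ((\p.p) 1)))) then ((8 * 6) - (let q = ((\r.false) (let s = 8 in (\t.s))) in (if q then (7 + 1) else (2 + 4)))) else (let a = ((\b.((\c.(\d.2)) true)) (5 == 6)) in (((let e = true in (\f.(\g.g))) 0) 3)))
step 2: [delta@0.0.0] (if ((if false then (6 + (1 + 4)) else (let y = 3 in (let z = y in 8))) < ((\u.(if true then u else 8)) (((\v.(\w.6)) 3) ((\p.p) 1)))) then ((8 * 6) - (let q = ((\r.false) (let s = 8 in (\t.s))) in (if q then (7 + 1) else (2 + 4)))) else (let a = ((\b.((\c.(\d.2)) true)) (5 == 6)) in (((let e = true in (\f.(\g.g))) 0) 3)))
step 3: [if@0.0] (if ((let y = 3 in (let z = y in 8)) < ((\u.(if true then u else 8)) (((\v.(\w.6)) 3) ((\p.p) 1)))) then ((8 * 6) - (let q = ((\r.false) (let s = 8 in (\t.s))) in (if q then (7 + 1) else (2 + 4)))) else (let a = ((\b.((\c.(\d.2)) true)) (5 == 6)) in (((let e = true in (\f.(\g.g))) 0) 3)))
step 4: [let@0.0] (if ((let z = 3 in 8) < ((\u.(if true then u else 8)) (((\v.(\w.6)) 3) ((\p.p) 1)))) then ((8 * 6) - (let q = ((\r.false) (let s = 8 in (\t.s))) in (if q then (7 + 1) else (2 + 4)))) else (let a = ((\b.((\c.(\d.2)) true)) (5 == 6)) in (((let e = true in (\f.(\g.g))) 0) 3)))
step 5: [let@0.0] (if (8 < ((\u.(if true then u else 8)) (((\v.(\w.6)) 3) ((\p.p) 1)))) then ((8 * 6) - (let q = ((\r.false) (let s = 8 in (\t.s))) in (if q then (7 + 1) else (2 + 4)))) else (let a = ((\b.((\c.(\d.2)) true)) (5 == 6)) in (((let e = true in (\f.(\g.g))) 0) 3)))
step 6: [beta@0.1] (if (8 < (if true then (((\v.(\w.6)) 3) ((\p.p) 1)) else 8)) then ((8 * 6) - (let q = ((\r.false) (let s = 8 in (\t.s))) in (if q then (7 + 1) else (2 + 4)))) else (let a = ((\b.((\c.(\d.2)) true)) (5 == 6)) in (((let e = true in (\f.(\g.g))) 0) 3)))

Answer: beta at 0.1 : ((\u.(if true then u else 8)) (((\v.(\w.6)) 3) ((\p.p) 1)))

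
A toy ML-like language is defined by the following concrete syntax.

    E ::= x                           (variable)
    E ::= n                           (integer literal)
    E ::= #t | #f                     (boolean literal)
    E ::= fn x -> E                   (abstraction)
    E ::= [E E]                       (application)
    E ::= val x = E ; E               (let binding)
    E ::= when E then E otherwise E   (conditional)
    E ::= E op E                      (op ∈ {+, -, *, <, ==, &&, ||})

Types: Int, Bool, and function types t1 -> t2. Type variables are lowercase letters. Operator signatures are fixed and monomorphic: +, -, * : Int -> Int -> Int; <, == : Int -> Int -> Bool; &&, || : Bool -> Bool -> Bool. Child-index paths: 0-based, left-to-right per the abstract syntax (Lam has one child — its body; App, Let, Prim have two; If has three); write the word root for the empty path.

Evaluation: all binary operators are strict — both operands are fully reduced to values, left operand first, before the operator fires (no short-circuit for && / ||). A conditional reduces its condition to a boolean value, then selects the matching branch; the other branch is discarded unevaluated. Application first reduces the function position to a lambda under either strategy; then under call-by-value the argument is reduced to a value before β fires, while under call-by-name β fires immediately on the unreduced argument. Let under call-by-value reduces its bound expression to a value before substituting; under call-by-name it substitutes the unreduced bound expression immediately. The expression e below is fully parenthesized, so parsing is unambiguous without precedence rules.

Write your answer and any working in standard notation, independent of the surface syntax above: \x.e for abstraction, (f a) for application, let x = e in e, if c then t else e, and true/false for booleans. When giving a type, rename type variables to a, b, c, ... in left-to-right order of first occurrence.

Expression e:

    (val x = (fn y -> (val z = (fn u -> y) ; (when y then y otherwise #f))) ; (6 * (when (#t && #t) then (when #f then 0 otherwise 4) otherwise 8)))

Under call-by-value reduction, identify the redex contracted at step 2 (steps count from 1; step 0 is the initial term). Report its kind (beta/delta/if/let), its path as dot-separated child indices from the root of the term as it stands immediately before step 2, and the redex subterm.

Answer: delta at 1.0 : (true && true)

Trace:
step 0: (let x = (\y.(let z = (\u.y) in (if y then y else false))) in (6 * (if (true && true) then (if false then 0 else 4) else 8)))
step 1: [let@root] (6 * (if (true && true) then (if false then 0 else 4) else 8))
step 2: [delta@1.0] (6 * (if true then (if false then 0 else 4) else 8))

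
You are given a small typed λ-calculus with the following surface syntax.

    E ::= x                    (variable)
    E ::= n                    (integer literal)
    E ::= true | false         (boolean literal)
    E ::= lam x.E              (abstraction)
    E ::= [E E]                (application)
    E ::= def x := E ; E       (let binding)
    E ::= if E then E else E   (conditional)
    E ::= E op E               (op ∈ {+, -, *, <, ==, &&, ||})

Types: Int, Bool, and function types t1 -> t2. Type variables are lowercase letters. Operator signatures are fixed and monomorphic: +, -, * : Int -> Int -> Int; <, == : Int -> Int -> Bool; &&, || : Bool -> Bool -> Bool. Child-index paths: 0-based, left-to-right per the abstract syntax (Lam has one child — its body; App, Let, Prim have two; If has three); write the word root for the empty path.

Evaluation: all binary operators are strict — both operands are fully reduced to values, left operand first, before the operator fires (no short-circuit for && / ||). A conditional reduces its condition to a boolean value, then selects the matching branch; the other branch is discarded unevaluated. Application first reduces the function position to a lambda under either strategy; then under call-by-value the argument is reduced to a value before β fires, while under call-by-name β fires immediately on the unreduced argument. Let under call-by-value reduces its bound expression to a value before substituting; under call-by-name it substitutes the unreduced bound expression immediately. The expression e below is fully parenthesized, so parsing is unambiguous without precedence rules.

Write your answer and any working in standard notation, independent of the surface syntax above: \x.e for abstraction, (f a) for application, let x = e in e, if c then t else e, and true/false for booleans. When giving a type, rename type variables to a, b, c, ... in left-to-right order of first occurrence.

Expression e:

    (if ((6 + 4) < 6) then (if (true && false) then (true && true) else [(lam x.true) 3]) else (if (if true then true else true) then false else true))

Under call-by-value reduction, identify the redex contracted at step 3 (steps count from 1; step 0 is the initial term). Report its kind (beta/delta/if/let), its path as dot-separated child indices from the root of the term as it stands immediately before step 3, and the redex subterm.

Trace:
step 0: (if ((6 + 4) < 6) then (if (true && false) then (true && true) else ((\x.true) 3)) else (if (if true then true else true) then false else true))
step 1: [delta@0.0] (if (10 < 6) then (if (true && false) then (true && true) else ((\x.true) 3)) else (if (if true then true else true) then false else true))
step 2: [delta@0] (if false then (if (true && false) then (true && true) else ((\x.true) 3)) else (if (if true then true else true) then false else true))
step 3: [if@root] (if (if true then true else true) then false else true)

Answer: if at root : (if false then (if (true && false) then (true && true) else ((\x.true) 3)) else (if (if true then true else true) then false else true))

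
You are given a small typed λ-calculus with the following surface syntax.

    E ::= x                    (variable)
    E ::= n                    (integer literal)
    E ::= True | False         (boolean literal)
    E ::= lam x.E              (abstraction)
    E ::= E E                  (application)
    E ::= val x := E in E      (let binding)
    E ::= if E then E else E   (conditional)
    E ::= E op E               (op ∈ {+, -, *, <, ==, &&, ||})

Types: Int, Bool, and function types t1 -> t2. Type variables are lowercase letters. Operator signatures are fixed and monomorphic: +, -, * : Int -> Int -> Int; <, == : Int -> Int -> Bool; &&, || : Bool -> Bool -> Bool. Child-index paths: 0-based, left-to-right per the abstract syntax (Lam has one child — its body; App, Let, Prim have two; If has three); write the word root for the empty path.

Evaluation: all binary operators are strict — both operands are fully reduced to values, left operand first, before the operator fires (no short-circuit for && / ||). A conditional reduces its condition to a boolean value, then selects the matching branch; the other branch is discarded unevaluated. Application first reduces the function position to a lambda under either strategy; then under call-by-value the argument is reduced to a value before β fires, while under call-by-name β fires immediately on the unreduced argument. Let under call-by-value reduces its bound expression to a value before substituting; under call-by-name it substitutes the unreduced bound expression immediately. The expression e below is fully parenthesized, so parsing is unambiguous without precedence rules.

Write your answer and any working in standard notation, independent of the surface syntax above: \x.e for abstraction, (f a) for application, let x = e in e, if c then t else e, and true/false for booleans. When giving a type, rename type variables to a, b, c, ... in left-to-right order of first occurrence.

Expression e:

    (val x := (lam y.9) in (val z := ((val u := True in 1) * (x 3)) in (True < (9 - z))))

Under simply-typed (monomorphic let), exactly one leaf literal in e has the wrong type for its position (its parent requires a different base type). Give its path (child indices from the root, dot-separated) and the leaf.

Working:
\y._ : a -> Int
let x : a -> Int
let u : Bool
  unify Int ~ Int
x : a -> Int
  unify a -> Int ~ Int -> b
  unify a ~ Int
  unify Int ~ b
_ _ : Int
  unify Int ~ Int
let z : Int
  unify Bool ~ Int
  FAIL: mismatch Bool ~ Int

Answer: 1.1.0 : true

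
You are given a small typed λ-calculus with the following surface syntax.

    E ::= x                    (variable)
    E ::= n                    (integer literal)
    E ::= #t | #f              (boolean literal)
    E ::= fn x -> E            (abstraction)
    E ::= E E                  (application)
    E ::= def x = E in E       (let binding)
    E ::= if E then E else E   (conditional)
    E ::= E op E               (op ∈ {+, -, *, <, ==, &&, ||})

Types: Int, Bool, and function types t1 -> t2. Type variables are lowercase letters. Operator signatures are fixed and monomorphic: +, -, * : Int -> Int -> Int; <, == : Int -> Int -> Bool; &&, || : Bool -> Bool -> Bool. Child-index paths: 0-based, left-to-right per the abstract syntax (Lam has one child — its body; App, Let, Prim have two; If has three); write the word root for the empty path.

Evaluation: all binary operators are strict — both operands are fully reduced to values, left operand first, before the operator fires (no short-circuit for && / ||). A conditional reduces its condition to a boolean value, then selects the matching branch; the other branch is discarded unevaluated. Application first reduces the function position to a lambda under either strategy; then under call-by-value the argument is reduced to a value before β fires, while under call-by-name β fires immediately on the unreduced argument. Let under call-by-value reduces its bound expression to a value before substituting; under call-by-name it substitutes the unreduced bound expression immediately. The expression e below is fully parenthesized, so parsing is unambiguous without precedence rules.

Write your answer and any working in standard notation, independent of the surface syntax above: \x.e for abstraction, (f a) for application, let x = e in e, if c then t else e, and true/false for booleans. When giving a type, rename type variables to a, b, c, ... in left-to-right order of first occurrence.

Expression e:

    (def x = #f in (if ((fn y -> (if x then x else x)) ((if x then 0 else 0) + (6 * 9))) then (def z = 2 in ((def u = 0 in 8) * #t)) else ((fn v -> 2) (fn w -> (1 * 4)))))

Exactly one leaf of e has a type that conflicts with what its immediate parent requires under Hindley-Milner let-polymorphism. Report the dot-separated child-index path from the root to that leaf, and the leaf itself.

Answer: 1.1.1.1 : true

Working:
let x : Bool
x : Bool
  unify Bool ~ Bool
x : Bool
x : Bool
  unify Bool ~ Bool
\y._ : a -> Bool
x : Bool
  unify Bool ~ Bool
  unify Int ~ Int
  unify Int ~ Int
  unify Int ~ Int
  unify Int ~ Int
  unify Int ~ Int
  unify a -> Bool ~ Int -> b
  unify a ~ Int
  unify Bool ~ b
_ _ : Bool
  unify Bool ~ Bool
let z : Int
let u : Int
  unify Int ~ Int
  unify Bool ~ Int
  FAIL: mismatch Bool ~ Int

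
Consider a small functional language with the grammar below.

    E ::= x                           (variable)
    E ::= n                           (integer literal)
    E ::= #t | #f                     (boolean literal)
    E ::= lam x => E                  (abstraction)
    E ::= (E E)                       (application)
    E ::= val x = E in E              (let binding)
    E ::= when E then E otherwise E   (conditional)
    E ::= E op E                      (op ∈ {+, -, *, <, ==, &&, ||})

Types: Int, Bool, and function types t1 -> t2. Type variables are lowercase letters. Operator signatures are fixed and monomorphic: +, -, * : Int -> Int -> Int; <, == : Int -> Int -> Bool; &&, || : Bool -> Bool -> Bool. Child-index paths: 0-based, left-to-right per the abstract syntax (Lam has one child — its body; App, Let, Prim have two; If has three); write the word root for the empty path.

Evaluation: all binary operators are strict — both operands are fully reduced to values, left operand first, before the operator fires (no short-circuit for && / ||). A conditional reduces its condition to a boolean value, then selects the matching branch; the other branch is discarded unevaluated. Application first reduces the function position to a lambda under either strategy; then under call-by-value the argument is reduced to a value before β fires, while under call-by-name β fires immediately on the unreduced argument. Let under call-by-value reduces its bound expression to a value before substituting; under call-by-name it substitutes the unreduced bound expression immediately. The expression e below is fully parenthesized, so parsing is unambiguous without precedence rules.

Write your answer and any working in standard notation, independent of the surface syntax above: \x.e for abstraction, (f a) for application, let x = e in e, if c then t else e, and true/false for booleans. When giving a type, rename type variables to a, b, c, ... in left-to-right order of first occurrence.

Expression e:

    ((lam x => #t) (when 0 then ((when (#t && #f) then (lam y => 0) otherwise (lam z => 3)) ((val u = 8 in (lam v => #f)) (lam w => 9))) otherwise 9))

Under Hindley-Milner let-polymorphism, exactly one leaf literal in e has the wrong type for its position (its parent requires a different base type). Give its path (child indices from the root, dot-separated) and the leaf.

Answer: 1.0 : 0

Working:
\x._ : a -> Bool
  unify Int ~ Bool
  FAIL: mismatch Int ~ Bool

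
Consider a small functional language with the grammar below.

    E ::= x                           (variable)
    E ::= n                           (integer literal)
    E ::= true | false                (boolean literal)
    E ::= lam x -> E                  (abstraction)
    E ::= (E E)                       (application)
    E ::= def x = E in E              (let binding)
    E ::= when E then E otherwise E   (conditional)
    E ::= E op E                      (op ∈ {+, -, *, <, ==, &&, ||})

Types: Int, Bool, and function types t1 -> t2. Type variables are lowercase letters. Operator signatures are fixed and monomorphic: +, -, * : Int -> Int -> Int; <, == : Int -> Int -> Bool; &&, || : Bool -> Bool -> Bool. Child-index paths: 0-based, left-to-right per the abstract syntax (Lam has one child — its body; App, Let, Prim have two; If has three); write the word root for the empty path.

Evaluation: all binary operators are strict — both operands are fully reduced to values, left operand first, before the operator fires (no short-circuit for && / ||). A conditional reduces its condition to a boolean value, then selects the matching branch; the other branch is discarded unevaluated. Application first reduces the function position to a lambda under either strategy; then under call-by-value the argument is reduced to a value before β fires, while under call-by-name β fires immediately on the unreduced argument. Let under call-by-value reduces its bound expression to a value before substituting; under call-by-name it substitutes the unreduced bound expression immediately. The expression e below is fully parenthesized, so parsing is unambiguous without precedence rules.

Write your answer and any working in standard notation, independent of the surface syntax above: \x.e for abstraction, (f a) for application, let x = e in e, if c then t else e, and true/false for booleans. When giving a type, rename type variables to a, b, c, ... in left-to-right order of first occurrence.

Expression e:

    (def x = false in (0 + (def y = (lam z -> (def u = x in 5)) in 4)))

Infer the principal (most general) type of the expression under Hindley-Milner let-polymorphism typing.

Answer: Int

Trace:
let x : Bool
  unify Int ~ Int
x : Bool
let u : Bool
\z._ : a -> Int
let y : forall. a -> Int
  unify Int ~ Int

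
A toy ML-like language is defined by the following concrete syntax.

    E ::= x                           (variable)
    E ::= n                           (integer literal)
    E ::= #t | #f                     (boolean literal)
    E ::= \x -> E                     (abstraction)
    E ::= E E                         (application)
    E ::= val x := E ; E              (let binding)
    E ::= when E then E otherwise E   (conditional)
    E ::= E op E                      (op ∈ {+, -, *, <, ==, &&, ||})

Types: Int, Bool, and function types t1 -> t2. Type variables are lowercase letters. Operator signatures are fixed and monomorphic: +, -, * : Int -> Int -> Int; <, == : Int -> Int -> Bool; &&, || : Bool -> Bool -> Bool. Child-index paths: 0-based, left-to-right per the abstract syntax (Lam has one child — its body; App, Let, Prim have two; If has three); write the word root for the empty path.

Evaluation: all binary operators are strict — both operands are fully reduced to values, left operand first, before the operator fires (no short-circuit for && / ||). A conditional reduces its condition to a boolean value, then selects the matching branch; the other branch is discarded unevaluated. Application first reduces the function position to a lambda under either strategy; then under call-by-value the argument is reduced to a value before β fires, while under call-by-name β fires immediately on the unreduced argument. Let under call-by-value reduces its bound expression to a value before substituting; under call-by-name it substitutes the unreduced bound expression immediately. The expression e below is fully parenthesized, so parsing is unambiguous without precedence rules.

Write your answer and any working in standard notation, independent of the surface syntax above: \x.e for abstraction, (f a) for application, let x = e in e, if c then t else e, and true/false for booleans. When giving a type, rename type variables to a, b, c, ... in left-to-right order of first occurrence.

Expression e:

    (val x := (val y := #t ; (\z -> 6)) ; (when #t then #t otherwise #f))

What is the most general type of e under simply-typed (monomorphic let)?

Answer: Bool

Trace:
let y : Bool
\z._ : a -> Int
let x : a -> Int
  unify Bool ~ Bool
  unify Bool ~ Bool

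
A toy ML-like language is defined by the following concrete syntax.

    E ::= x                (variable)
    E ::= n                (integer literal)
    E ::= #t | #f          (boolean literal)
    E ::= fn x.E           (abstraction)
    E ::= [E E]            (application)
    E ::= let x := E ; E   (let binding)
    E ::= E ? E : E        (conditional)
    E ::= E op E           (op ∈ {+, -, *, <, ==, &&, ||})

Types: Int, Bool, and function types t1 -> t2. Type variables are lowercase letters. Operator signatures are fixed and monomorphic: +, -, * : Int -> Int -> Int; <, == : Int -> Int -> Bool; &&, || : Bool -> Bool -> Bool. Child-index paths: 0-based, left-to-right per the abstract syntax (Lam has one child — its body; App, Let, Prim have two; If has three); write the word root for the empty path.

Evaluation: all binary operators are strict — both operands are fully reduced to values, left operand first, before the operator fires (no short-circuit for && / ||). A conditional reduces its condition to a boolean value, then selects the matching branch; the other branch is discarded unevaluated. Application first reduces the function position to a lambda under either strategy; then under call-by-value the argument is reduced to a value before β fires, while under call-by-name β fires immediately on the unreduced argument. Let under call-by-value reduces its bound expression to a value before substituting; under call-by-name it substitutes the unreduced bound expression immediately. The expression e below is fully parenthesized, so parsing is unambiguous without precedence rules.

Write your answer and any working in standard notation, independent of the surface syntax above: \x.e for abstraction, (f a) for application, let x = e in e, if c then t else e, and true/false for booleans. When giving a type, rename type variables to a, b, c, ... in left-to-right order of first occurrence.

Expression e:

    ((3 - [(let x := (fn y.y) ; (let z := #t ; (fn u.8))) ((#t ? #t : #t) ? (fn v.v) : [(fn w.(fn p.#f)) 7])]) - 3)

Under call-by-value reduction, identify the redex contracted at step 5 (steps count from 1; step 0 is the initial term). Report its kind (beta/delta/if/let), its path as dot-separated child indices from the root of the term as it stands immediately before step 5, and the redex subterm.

Answer: beta at 0.1 : ((\u.8) (\v.v))

Working:
step 0: ((3 - ((let x = (\y.y) in (let z = true in (\u.8))) (if (if true then true else true) then (\v.v) else ((\w.(\p.false)) 7)))) - 3)
step 1: [let@0.1.0] ((3 - ((let z = true in (\u.8)) (if (if true then true else true) then (\v.v) else ((\w.(\p.false)) 7)))) - 3)
step 2: [let@0.1.0] ((3 - ((\u.8) (if (if true then true else true) then (\v.v) else ((\w.(\p.false)) 7)))) - 3)
step 3: [if@0.1.1.0] ((3 - ((\u.8) (if true then (\v.v) else ((\w.(\p.false)) 7)))) - 3)
step 4: [if@0.1.1] ((3 - ((\u.8) (\v.v))) - 3)
step 5: [beta@0.1] ((3 - 8) - 3)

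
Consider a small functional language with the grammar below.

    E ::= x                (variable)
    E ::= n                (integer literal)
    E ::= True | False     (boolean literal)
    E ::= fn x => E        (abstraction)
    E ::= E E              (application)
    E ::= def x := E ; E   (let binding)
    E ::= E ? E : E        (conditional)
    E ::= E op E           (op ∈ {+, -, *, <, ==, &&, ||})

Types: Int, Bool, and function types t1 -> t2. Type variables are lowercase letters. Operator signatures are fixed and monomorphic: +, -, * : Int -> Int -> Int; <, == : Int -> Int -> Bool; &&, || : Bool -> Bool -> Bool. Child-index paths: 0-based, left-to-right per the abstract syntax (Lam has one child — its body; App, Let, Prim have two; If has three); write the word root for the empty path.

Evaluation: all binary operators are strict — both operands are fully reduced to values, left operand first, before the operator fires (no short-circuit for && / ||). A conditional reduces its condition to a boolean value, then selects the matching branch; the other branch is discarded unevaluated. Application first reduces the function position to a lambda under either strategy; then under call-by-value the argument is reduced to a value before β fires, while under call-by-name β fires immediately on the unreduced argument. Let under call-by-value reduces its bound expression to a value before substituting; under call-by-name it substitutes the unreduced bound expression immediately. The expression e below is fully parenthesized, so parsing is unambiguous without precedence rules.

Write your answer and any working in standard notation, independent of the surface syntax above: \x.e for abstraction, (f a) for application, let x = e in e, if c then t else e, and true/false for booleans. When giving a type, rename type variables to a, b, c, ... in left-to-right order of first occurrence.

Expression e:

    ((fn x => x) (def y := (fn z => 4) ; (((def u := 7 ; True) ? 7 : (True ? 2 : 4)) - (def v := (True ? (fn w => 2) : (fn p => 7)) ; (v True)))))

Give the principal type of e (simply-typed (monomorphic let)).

Working:
x : a
\x._ : a -> a
\z._ : b -> Int
let y : b -> Int
let u : Int
  unify Bool ~ Bool
  unify Bool ~ Bool
  unify Int ~ Int
  unify Int ~ Int
  unify Int ~ Int
  unify Bool ~ Bool
\w._ : c -> Int
\p._ : d -> Int
  unify c -> Int ~ d -> Int
  unify c ~ d
  unify Int ~ Int
let v : d -> Int
v : d -> Int
  unify d -> Int ~ Bool -> e
  unify d ~ Bool
  unify Int ~ e
_ _ : Int
  unify Int ~ Int
  unify a -> a ~ Int -> f
  unify a ~ Int
  unify Int ~ f
_ _ : Int

Answer: Int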